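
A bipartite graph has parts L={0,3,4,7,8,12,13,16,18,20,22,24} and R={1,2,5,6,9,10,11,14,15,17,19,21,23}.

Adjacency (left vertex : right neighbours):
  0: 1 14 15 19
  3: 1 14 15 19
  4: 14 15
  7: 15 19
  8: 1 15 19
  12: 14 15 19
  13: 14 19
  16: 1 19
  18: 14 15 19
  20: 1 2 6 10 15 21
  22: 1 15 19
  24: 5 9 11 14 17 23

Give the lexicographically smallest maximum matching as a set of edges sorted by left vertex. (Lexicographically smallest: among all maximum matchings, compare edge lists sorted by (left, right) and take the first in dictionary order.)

|M| = 6 (so the lex-smallest maximum matching has 6 edges)
process left vertices in ascending order; for each, take the smallest-labelled available neighbour that still permits 6 edges overall, or leave it unmatched if none does
lex-smallest matching: {0-1, 3-14, 4-15, 7-19, 20-2, 24-5}

Lex-smallest maximum matching: {(0,1), (3,14), (4,15), (7,19), (20,2), (24,5)}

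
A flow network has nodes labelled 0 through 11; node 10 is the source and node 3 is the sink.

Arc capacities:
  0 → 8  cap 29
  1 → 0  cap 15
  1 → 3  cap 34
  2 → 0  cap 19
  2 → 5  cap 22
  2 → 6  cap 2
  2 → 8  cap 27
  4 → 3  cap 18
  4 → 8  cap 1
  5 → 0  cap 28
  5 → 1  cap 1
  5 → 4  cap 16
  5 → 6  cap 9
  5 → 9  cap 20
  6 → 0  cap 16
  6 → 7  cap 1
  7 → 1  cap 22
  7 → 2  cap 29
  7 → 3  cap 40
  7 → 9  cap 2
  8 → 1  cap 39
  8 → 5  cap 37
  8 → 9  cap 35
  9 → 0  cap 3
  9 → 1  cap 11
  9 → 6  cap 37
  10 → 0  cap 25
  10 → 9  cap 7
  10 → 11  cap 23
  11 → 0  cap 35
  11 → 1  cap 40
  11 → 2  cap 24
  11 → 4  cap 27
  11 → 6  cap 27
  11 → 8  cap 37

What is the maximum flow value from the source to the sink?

augment #1: 10→9→1→3 bottleneck 7, total now 7
augment #2: 10→11→1→3 bottleneck 23, total now 30
augment #3: 10→0→8→1→3 bottleneck 4, total now 34
augment #4: 10→0→8→5→4→3 bottleneck 16, total now 50
augment #5: 10→0→8→1→11→4→3 bottleneck 2, total now 52
augment #6: 10→0→8→5→6→7→3 bottleneck 1, total now 53

Maximum flow value: 53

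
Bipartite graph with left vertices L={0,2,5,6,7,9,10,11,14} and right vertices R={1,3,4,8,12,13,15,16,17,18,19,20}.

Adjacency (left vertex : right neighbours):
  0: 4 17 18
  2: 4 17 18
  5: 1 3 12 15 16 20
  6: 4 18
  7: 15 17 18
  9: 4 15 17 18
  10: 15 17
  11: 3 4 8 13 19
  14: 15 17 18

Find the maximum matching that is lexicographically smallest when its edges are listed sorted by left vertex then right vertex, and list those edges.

Lex-smallest maximum matching: {(0,4), (2,17), (5,1), (6,18), (7,15), (11,3)}

|M| = 6 (so the lex-smallest maximum matching has 6 edges)
process left vertices in ascending order; for each, take the smallest-labelled available neighbour that still permits 6 edges overall, or leave it unmatched if none does
lex-smallest matching: {0-4, 2-17, 5-1, 6-18, 7-15, 11-3}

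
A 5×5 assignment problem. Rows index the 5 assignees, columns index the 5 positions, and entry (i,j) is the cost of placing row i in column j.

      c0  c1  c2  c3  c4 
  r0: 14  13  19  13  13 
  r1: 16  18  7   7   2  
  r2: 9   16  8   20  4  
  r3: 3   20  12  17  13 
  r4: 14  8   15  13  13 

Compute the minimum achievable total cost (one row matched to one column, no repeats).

optimal assignment: row0→col3 (cost 13), row1→col4 (cost 2), row2→col2 (cost 8), row3→col0 (cost 3), row4→col1 (cost 8)
total = 13 + 2 + 8 + 3 + 8 = 34

Minimum assignment cost: 34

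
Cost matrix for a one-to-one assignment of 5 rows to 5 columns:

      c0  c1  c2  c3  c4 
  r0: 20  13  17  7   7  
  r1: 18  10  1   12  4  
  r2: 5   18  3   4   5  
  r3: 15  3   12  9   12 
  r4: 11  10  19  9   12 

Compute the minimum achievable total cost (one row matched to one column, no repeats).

Minimum assignment cost: 25

optimal assignment: row0→col4 (cost 7), row1→col2 (cost 1), row2→col0 (cost 5), row3→col1 (cost 3), row4→col3 (cost 9)
total = 7 + 1 + 5 + 3 + 9 = 25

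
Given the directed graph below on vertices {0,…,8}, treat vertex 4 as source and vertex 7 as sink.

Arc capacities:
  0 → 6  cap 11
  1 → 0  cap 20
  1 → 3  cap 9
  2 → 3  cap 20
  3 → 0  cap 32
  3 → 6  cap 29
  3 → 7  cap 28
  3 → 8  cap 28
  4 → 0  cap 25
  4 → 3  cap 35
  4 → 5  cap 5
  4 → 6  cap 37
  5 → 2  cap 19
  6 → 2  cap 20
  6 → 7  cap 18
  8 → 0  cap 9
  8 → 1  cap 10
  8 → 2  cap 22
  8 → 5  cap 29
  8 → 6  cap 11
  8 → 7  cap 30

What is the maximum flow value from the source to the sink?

augment #1: 4→3→7 bottleneck 28, total now 28
augment #2: 4→6→7 bottleneck 18, total now 46
augment #3: 4→3→8→7 bottleneck 7, total now 53
augment #4: 4→5→2→3→8→7 bottleneck 5, total now 58
augment #5: 4→6→2→3→8→7 bottleneck 15, total now 73

Maximum flow value: 73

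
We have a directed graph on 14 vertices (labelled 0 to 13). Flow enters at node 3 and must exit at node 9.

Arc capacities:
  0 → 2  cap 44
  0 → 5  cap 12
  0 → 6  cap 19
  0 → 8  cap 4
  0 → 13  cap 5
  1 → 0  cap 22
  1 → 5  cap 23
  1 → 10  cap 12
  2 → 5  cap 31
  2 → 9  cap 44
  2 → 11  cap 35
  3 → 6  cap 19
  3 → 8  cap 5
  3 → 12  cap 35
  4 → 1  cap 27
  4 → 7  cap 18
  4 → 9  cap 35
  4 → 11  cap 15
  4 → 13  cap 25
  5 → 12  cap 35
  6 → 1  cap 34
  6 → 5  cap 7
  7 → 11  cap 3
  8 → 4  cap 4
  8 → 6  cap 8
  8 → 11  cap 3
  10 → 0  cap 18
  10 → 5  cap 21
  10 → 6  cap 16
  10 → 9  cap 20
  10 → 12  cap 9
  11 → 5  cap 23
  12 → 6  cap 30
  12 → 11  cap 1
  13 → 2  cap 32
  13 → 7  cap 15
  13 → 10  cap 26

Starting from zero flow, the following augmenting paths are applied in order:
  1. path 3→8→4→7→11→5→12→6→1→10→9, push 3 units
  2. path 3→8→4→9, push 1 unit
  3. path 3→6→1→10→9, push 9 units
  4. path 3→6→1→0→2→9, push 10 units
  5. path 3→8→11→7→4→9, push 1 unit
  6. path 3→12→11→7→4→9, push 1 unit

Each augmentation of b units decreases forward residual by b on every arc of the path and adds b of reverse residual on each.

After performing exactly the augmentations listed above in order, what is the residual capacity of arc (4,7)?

Residual capacity of (4,7): 17

after path 1 (3→8→4→7→11→5→12→6→1→10→9, push 3): res(4,7)=15
after path 2 (3→8→4→9, push 1): res(4,7)=15
after path 3 (3→6→1→10→9, push 9): res(4,7)=15
after path 4 (3→6→1→0→2→9, push 10): res(4,7)=15
after path 5 (3→8→11→7→4→9, push 1): res(4,7)=16
after path 6 (3→12→11→7→4→9, push 1): res(4,7)=17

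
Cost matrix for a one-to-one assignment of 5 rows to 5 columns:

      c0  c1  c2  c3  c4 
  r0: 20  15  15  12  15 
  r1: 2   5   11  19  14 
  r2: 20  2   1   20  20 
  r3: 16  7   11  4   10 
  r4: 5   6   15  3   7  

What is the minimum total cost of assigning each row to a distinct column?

one of 2 optimal assignments: row0→col4 (cost 15), row1→col0 (cost 2), row2→col2 (cost 1), row3→col1 (cost 7), row4→col3 (cost 3)
total = 15 + 2 + 1 + 7 + 3 = 28

Minimum assignment cost: 28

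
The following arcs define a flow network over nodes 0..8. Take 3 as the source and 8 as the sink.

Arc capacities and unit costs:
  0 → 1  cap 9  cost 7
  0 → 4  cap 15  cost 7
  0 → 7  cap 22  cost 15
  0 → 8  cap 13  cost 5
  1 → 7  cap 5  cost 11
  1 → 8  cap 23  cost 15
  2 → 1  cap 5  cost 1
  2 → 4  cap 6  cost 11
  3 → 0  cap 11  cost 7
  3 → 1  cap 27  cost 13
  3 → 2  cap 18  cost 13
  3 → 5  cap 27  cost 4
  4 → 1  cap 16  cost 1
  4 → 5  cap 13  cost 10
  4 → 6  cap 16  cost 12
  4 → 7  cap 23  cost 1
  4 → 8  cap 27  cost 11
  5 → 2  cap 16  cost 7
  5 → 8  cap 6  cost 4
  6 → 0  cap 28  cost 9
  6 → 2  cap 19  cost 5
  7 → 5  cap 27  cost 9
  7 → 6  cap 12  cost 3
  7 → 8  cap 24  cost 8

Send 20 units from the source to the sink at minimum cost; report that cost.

Minimum cost for 20 units: 261

shortest-cost path #1: 3→5→8 push 6 @ unit cost 8 (adds 48)
shortest-cost path #2: 3→0→8 push 11 @ unit cost 12 (adds 132)
shortest-cost path #3: 3→5→2→1→8 push 3 @ unit cost 27 (adds 81)
total cost = 261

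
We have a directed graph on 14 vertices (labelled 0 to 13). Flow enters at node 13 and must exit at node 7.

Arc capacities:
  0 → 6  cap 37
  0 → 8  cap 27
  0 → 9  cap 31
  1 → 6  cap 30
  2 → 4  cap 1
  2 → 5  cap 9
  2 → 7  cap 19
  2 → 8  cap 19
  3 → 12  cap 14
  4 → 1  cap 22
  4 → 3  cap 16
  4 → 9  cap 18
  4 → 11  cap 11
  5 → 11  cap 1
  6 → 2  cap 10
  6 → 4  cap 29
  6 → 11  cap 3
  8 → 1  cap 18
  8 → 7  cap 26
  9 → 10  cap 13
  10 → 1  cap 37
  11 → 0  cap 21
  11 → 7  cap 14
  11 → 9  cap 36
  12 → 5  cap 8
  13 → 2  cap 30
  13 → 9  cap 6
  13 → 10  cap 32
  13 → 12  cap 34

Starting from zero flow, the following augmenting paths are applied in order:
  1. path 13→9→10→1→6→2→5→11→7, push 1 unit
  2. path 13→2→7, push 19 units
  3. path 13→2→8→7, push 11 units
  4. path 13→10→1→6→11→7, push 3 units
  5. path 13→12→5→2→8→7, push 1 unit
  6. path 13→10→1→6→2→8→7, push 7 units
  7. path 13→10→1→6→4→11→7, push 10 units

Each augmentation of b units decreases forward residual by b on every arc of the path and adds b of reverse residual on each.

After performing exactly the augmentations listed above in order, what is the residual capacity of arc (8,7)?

Residual capacity of (8,7): 7

after path 1 (13→9→10→1→6→2→5→11→7, push 1): res(8,7)=26
after path 2 (13→2→7, push 19): res(8,7)=26
after path 3 (13→2→8→7, push 11): res(8,7)=15
after path 4 (13→10→1→6→11→7, push 3): res(8,7)=15
after path 5 (13→12→5→2→8→7, push 1): res(8,7)=14
after path 6 (13→10→1→6→2→8→7, push 7): res(8,7)=7
after path 7 (13→10→1→6→4→11→7, push 10): res(8,7)=7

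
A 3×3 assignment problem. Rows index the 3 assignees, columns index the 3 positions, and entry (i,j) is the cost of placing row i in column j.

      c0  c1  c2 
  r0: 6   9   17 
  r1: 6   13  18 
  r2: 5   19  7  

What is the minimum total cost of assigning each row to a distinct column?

Minimum assignment cost: 22

optimal assignment: row0→col1 (cost 9), row1→col0 (cost 6), row2→col2 (cost 7)
total = 9 + 6 + 7 = 22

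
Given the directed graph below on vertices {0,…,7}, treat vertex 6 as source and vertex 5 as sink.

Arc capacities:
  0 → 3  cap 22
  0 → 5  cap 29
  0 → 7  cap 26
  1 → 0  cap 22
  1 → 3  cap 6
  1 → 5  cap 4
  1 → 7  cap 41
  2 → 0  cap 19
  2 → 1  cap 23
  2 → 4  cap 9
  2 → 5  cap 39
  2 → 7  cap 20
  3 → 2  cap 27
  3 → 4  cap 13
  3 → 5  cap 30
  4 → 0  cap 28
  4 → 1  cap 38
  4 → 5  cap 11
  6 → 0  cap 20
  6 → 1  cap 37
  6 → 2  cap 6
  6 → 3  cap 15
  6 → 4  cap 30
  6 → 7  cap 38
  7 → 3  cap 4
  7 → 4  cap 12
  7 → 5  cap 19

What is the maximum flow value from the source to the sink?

Maximum flow value: 116

augment #1: 6→0→5 bottleneck 20, total now 20
augment #2: 6→1→5 bottleneck 4, total now 24
augment #3: 6→2→5 bottleneck 6, total now 30
augment #4: 6→3→5 bottleneck 15, total now 45
augment #5: 6→4→5 bottleneck 11, total now 56
augment #6: 6→7→5 bottleneck 19, total now 75
augment #7: 6→1→0→5 bottleneck 9, total now 84
augment #8: 6→1→3→5 bottleneck 6, total now 90
augment #9: 6→7→3→5 bottleneck 4, total now 94
augment #10: 6→1→0→3→5 bottleneck 5, total now 99
augment #11: 6→1→0→3→2→5 bottleneck 8, total now 107
augment #12: 6→4→0→3→2→5 bottleneck 9, total now 116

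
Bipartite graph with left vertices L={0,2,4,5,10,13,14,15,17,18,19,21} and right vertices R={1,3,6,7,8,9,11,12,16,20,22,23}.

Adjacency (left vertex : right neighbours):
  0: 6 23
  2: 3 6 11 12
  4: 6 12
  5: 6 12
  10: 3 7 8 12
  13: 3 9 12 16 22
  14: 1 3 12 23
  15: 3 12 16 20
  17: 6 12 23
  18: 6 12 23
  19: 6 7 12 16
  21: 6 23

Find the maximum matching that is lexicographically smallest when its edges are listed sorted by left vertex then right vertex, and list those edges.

|M| = 9 (so the lex-smallest maximum matching has 9 edges)
process left vertices in ascending order; for each, take the smallest-labelled available neighbour that still permits 9 edges overall, or leave it unmatched if none does
lex-smallest matching: {0-6, 2-3, 4-12, 10-7, 13-9, 14-1, 15-20, 17-23, 19-16}

Lex-smallest maximum matching: {(0,6), (2,3), (4,12), (10,7), (13,9), (14,1), (15,20), (17,23), (19,16)}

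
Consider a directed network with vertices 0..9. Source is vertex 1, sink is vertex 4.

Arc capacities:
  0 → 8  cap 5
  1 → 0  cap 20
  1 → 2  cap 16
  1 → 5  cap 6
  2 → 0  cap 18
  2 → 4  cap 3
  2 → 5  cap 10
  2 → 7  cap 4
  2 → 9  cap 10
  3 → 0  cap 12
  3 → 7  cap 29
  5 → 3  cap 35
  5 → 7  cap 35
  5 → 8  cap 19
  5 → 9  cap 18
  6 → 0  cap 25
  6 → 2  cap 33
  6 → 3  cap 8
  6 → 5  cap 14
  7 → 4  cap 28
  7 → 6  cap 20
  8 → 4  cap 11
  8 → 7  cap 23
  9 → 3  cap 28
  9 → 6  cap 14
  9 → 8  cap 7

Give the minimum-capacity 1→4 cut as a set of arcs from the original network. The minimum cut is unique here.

Min-cut arcs: {(0,8), (1,2), (1,5)} (total capacity 27)

augment #1: 1→2→4 push 3
augment #2: 1→0→8→4 push 5
augment #3: 1→2→7→4 push 4
augment #4: 1→5→7→4 push 6
augment #5: 1→2→5→7→4 push 9
max flow = 27; residual-reachable set from 1 gives S-side
cut edges (S→T): {(0,8), (1,2), (1,5)} total cap 27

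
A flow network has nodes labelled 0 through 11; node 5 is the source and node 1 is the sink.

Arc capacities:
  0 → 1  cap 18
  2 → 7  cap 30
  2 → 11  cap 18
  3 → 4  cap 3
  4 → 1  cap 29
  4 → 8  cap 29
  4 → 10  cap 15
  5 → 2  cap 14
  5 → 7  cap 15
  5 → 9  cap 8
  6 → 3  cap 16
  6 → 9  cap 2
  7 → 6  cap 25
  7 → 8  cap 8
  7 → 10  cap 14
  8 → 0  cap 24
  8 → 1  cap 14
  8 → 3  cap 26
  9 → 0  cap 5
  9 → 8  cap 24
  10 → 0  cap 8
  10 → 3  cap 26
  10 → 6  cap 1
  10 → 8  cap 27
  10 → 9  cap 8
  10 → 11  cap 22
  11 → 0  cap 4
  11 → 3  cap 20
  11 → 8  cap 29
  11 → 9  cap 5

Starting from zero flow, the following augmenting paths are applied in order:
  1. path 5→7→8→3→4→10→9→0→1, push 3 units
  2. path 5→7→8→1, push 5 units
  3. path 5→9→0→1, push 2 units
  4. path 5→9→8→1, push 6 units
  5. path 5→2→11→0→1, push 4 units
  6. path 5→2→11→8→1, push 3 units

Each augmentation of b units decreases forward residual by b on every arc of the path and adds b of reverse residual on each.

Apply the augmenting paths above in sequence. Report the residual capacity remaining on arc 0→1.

Residual capacity of (0,1): 9

after path 1 (5→7→8→3→4→10→9→0→1, push 3): res(0,1)=15
after path 2 (5→7→8→1, push 5): res(0,1)=15
after path 3 (5→9→0→1, push 2): res(0,1)=13
after path 4 (5→9→8→1, push 6): res(0,1)=13
after path 5 (5→2→11→0→1, push 4): res(0,1)=9
after path 6 (5→2→11→8→1, push 3): res(0,1)=9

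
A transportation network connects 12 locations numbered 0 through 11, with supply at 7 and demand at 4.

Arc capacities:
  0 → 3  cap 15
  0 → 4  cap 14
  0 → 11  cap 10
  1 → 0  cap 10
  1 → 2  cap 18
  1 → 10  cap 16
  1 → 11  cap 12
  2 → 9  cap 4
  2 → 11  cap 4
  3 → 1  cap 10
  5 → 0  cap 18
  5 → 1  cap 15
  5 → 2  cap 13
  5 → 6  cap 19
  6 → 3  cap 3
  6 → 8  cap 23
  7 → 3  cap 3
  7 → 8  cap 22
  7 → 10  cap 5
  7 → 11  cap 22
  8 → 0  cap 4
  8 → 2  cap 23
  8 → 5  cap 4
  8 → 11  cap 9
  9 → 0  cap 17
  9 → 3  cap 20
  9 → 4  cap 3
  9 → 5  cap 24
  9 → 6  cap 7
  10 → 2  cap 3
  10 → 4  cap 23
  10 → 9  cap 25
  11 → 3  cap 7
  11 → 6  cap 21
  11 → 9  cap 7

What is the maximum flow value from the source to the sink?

Maximum flow value: 34

augment #1: 7→10→4 bottleneck 5, total now 5
augment #2: 7→8→0→4 bottleneck 4, total now 9
augment #3: 7→11→9→4 bottleneck 3, total now 12
augment #4: 7→3→1→0→4 bottleneck 3, total now 15
augment #5: 7→8→5→0→4 bottleneck 4, total now 19
augment #6: 7→11→9→0→4 bottleneck 3, total now 22
augment #7: 7→11→3→1→10→4 bottleneck 7, total now 29
augment #8: 7→11→9→0→1→10→4 bottleneck 1, total now 30
augment #9: 7→8→2→9→0→1→10→4 bottleneck 2, total now 32
augment #10: 7→8→2→9→5→1→10→4 bottleneck 2, total now 34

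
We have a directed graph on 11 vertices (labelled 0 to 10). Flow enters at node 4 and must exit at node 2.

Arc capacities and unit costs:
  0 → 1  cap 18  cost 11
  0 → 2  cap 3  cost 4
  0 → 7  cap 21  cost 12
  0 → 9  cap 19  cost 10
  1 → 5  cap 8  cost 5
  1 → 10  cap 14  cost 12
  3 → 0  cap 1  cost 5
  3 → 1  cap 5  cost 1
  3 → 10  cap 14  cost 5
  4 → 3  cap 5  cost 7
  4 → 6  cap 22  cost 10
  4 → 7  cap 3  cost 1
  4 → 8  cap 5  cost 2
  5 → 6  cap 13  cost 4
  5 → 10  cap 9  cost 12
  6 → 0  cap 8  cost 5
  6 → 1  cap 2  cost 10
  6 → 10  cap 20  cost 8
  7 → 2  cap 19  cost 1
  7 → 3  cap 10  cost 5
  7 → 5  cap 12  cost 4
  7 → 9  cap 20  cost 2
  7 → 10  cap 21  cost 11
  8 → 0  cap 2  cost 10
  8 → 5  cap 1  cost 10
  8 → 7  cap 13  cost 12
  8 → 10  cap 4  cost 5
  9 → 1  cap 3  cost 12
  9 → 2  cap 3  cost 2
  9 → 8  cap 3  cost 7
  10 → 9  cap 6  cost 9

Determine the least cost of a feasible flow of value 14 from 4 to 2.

shortest-cost path #1: 4→7→2 push 3 @ unit cost 2 (adds 6)
shortest-cost path #2: 4→8→7→2 push 5 @ unit cost 15 (adds 75)
shortest-cost path #3: 4→3→0→2 push 1 @ unit cost 16 (adds 16)
shortest-cost path #4: 4→6→0→2 push 2 @ unit cost 19 (adds 38)
shortest-cost path #5: 4→3→10→9→2 push 3 @ unit cost 23 (adds 69)
total cost = 204

Minimum cost for 14 units: 204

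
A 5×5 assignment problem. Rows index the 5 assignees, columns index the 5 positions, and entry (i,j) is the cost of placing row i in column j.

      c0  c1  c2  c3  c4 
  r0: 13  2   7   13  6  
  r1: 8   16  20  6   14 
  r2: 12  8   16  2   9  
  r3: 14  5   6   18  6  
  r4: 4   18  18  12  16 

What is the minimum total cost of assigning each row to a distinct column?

optimal assignment: row0→col1 (cost 2), row1→col3 (cost 6), row2→col4 (cost 9), row3→col2 (cost 6), row4→col0 (cost 4)
total = 2 + 6 + 9 + 6 + 4 = 27

Minimum assignment cost: 27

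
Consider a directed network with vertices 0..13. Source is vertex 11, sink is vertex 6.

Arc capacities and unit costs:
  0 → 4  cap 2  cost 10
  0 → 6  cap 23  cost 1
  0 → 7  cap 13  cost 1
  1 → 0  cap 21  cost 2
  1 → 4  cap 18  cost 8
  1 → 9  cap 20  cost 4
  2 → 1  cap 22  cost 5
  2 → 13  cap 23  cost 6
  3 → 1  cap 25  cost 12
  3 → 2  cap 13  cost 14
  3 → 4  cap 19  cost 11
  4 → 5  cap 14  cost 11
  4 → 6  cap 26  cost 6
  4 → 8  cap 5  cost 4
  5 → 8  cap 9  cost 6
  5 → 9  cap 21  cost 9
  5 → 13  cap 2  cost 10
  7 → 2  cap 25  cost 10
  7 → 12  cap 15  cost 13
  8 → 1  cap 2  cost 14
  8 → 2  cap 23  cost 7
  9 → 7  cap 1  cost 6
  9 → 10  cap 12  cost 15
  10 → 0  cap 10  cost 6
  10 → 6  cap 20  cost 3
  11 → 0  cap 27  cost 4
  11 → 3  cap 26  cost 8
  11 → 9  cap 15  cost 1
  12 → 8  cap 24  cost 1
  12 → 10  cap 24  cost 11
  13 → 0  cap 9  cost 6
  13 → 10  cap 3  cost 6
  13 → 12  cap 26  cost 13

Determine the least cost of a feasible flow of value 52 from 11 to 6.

Minimum cost for 52 units: 758

shortest-cost path #1: 11→0→6 push 23 @ unit cost 5 (adds 115)
shortest-cost path #2: 11→9→10→6 push 12 @ unit cost 19 (adds 228)
shortest-cost path #3: 11→0→4→6 push 2 @ unit cost 20 (adds 40)
shortest-cost path #4: 11→3→4→6 push 15 @ unit cost 25 (adds 375)
total cost = 758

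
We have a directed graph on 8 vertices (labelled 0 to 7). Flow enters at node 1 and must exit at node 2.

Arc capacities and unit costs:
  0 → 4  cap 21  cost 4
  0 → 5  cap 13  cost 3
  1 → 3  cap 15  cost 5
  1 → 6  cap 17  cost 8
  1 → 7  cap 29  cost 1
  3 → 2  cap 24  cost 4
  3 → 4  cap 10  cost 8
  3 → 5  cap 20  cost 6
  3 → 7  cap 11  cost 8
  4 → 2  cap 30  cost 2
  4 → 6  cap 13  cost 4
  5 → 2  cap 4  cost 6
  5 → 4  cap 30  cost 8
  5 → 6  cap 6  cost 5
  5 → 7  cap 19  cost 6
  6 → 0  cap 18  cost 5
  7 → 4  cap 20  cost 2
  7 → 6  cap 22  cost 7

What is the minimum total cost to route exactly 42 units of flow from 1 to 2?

Minimum cost for 42 units: 368

shortest-cost path #1: 1→7→4→2 push 20 @ unit cost 5 (adds 100)
shortest-cost path #2: 1→3→2 push 15 @ unit cost 9 (adds 135)
shortest-cost path #3: 1→6→0→4→2 push 7 @ unit cost 19 (adds 133)
total cost = 368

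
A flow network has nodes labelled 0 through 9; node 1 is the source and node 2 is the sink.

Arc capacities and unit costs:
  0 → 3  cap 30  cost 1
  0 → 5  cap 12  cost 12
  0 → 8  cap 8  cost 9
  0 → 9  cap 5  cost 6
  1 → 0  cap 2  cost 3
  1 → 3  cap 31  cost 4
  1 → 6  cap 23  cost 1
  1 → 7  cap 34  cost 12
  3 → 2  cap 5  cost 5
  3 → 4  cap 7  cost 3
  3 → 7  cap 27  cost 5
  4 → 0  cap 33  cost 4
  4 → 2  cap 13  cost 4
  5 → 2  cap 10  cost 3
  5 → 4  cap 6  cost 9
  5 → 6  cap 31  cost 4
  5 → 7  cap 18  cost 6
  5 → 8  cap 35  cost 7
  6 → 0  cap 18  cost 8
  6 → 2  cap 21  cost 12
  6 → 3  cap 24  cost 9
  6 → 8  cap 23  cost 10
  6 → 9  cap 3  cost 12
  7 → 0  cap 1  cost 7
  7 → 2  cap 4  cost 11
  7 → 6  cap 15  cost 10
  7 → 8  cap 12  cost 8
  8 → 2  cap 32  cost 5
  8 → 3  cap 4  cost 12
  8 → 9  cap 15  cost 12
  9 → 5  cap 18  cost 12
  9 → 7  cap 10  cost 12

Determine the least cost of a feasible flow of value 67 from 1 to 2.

shortest-cost path #1: 1→3→2 push 5 @ unit cost 9 (adds 45)
shortest-cost path #2: 1→3→4→2 push 7 @ unit cost 11 (adds 77)
shortest-cost path #3: 1→6→2 push 21 @ unit cost 13 (adds 273)
shortest-cost path #4: 1→6→8→2 push 2 @ unit cost 16 (adds 32)
shortest-cost path #5: 1→0→8→2 push 2 @ unit cost 17 (adds 34)
shortest-cost path #6: 1→3→7→2 push 4 @ unit cost 20 (adds 80)
shortest-cost path #7: 1→3→7→8→2 push 12 @ unit cost 22 (adds 264)
shortest-cost path #8: 1→3→7→0→8→2 push 1 @ unit cost 30 (adds 30)
shortest-cost path #9: 1→3→7→6→8→2 push 2 @ unit cost 34 (adds 68)
shortest-cost path #10: 1→7→6→8→2 push 11 @ unit cost 37 (adds 407)
total cost = 1310

Minimum cost for 67 units: 1310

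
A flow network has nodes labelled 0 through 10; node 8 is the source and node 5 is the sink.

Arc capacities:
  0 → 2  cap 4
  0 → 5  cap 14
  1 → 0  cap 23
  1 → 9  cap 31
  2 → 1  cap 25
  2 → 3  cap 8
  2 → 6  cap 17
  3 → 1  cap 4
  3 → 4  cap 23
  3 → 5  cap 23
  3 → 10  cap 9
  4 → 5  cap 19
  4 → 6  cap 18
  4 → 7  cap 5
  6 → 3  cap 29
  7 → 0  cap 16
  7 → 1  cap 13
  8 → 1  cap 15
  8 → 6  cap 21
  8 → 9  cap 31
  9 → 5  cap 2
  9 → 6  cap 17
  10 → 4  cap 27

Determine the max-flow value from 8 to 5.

Maximum flow value: 46

augment #1: 8→9→5 bottleneck 2, total now 2
augment #2: 8→1→0→5 bottleneck 14, total now 16
augment #3: 8→6→3→5 bottleneck 21, total now 37
augment #4: 8→9→6→3→5 bottleneck 2, total now 39
augment #5: 8→9→6→3→4→5 bottleneck 6, total now 45
augment #6: 8→1→0→2→3→4→5 bottleneck 1, total now 46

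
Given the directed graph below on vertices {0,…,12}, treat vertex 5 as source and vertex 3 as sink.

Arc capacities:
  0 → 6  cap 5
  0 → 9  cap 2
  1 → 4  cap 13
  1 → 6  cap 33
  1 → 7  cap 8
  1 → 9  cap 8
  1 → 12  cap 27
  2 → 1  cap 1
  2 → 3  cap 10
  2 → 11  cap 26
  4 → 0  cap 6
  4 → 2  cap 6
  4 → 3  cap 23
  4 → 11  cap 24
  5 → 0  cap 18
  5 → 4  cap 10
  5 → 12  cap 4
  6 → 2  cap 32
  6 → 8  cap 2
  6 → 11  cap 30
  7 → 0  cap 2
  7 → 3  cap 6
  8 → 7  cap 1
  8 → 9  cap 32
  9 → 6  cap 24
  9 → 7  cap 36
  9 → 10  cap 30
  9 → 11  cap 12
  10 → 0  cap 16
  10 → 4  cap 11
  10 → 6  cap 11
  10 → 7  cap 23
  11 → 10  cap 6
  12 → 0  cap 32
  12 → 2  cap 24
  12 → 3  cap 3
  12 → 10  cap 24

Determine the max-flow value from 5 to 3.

augment #1: 5→4→3 bottleneck 10, total now 10
augment #2: 5→12→3 bottleneck 3, total now 13
augment #3: 5→12→2→3 bottleneck 1, total now 14
augment #4: 5→0→6→2→3 bottleneck 5, total now 19
augment #5: 5→0→9→7→3 bottleneck 2, total now 21

Maximum flow value: 21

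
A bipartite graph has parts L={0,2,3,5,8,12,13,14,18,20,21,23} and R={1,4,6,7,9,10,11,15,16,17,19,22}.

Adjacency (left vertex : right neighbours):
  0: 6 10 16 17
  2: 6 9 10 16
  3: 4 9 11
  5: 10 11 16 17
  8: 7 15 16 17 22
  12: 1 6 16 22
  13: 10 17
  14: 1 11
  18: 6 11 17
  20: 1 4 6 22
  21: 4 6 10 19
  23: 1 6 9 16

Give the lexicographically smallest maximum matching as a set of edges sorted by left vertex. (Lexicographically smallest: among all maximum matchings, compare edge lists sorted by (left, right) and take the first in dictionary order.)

Lex-smallest maximum matching: {(0,6), (2,9), (3,4), (5,10), (8,7), (12,1), (13,17), (14,11), (20,22), (21,19), (23,16)}

|M| = 11 (so the lex-smallest maximum matching has 11 edges)
process left vertices in ascending order; for each, take the smallest-labelled available neighbour that still permits 11 edges overall, or leave it unmatched if none does
lex-smallest matching: {0-6, 2-9, 3-4, 5-10, 8-7, 12-1, 13-17, 14-11, 20-22, 21-19, 23-16}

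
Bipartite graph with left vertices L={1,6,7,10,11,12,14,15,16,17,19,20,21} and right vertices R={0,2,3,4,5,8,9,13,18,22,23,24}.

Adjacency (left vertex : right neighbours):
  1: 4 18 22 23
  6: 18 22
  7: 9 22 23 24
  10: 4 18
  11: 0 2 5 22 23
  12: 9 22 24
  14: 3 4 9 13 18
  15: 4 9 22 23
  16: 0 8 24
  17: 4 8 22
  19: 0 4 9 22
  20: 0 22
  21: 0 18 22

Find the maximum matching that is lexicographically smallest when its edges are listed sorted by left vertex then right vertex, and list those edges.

Lex-smallest maximum matching: {(1,4), (6,18), (7,9), (11,2), (12,22), (14,3), (15,23), (16,24), (17,8), (19,0)}

|M| = 10 (so the lex-smallest maximum matching has 10 edges)
process left vertices in ascending order; for each, take the smallest-labelled available neighbour that still permits 10 edges overall, or leave it unmatched if none does
lex-smallest matching: {1-4, 6-18, 7-9, 11-2, 12-22, 14-3, 15-23, 16-24, 17-8, 19-0}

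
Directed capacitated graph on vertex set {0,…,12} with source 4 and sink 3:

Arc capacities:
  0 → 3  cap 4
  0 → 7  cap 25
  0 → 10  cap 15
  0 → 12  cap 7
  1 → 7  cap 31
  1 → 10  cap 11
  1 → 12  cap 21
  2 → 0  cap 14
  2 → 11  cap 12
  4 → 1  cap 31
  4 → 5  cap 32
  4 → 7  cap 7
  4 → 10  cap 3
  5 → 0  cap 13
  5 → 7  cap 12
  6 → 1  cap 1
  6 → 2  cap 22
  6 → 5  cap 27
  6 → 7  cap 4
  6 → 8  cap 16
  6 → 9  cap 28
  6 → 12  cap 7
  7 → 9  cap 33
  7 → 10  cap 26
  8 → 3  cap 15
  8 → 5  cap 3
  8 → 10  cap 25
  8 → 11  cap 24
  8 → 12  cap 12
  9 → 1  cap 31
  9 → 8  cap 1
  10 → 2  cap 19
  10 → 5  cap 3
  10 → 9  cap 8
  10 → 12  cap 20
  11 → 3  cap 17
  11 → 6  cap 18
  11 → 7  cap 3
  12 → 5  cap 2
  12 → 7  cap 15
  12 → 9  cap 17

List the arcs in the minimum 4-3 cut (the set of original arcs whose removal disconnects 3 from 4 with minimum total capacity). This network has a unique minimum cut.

augment #1: 4→5→0→3 push 4
augment #2: 4→7→9→8→3 push 1
augment #3: 4→10→2→11→3 push 3
augment #4: 4→1→10→2→11→3 push 9
max flow = 17; residual-reachable set from 4 gives S-side
cut edges (S→T): {(0,3), (2,11), (9,8)} total cap 17

Min-cut arcs: {(0,3), (2,11), (9,8)} (total capacity 17)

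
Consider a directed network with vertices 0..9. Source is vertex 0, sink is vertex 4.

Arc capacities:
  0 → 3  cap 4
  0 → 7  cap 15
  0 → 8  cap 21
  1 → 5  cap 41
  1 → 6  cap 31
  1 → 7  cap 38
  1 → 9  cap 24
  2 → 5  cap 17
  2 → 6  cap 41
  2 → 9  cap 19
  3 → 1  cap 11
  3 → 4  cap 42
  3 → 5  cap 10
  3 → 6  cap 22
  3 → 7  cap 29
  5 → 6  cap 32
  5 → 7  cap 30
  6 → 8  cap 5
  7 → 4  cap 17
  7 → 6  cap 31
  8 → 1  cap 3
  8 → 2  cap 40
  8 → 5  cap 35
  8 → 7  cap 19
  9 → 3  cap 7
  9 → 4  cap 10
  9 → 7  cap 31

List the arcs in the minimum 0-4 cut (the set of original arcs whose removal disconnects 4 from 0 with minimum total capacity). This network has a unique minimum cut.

Min-cut arcs: {(0,3), (7,4), (9,3), (9,4)} (total capacity 38)

augment #1: 0→3→4 push 4
augment #2: 0→7→4 push 15
augment #3: 0→8→7→4 push 2
augment #4: 0→8→1→9→4 push 3
augment #5: 0→8→2→9→4 push 7
augment #6: 0→8→2→9→3→4 push 7
max flow = 38; residual-reachable set from 0 gives S-side
cut edges (S→T): {(0,3), (7,4), (9,3), (9,4)} total cap 38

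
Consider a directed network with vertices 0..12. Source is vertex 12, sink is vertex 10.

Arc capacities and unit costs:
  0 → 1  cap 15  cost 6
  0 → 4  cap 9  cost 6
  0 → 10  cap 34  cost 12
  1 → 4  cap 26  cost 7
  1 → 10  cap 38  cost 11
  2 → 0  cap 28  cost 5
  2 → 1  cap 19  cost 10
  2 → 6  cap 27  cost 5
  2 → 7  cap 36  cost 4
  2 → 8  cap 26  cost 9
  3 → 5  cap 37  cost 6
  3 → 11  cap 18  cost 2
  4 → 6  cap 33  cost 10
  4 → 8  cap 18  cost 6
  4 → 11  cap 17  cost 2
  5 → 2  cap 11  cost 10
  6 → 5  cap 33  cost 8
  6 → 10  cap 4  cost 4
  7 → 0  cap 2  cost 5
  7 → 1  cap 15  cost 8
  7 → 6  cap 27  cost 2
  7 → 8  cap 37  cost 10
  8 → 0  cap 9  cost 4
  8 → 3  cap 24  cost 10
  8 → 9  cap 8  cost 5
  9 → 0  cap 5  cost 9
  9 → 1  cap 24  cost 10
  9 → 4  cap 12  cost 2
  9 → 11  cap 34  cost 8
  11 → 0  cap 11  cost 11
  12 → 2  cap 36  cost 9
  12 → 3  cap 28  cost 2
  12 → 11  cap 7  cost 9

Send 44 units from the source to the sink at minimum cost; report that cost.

Minimum cost for 44 units: 1144

shortest-cost path #1: 12→2→6→10 push 4 @ unit cost 18 (adds 72)
shortest-cost path #2: 12→2→0→10 push 28 @ unit cost 26 (adds 728)
shortest-cost path #3: 12→3→11→0→10 push 6 @ unit cost 27 (adds 162)
shortest-cost path #4: 12→2→1→10 push 4 @ unit cost 30 (adds 120)
shortest-cost path #5: 12→3→11→0→2→1→10 push 2 @ unit cost 31 (adds 62)
total cost = 1144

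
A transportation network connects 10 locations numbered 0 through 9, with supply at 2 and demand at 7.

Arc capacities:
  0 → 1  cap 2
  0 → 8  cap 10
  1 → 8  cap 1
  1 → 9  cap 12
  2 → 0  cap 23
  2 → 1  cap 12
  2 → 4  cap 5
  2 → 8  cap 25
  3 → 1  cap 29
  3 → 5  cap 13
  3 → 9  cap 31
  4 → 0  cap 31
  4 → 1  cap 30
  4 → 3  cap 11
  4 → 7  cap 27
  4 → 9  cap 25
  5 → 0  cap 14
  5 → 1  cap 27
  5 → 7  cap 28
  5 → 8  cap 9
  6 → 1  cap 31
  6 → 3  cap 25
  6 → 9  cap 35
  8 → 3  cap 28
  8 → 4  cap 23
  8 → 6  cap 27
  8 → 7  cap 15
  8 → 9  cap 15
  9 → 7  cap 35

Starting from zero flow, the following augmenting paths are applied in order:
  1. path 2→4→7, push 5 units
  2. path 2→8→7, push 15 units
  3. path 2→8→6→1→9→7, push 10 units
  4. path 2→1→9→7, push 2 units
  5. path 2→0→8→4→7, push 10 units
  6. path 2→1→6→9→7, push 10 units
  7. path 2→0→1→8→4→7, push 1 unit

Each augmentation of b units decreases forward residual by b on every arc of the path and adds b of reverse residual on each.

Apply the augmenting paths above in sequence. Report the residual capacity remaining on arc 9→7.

after path 1 (2→4→7, push 5): res(9,7)=35
after path 2 (2→8→7, push 15): res(9,7)=35
after path 3 (2→8→6→1→9→7, push 10): res(9,7)=25
after path 4 (2→1→9→7, push 2): res(9,7)=23
after path 5 (2→0→8→4→7, push 10): res(9,7)=23
after path 6 (2→1→6→9→7, push 10): res(9,7)=13
after path 7 (2→0→1→8→4→7, push 1): res(9,7)=13

Residual capacity of (9,7): 13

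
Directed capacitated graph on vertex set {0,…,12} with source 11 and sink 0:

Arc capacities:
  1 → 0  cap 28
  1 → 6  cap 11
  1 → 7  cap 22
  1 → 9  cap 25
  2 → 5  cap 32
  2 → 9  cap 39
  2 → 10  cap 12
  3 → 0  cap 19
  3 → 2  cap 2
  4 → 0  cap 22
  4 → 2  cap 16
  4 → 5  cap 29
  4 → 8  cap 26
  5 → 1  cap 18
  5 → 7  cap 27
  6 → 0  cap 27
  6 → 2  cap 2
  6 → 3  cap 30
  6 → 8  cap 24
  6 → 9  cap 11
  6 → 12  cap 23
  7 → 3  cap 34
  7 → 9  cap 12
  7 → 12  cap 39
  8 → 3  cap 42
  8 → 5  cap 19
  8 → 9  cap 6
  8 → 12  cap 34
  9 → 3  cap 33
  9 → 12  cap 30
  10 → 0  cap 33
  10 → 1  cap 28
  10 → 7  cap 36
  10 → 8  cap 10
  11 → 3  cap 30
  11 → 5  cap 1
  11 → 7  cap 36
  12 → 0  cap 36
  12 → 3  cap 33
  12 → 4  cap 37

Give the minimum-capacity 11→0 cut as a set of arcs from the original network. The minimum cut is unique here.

Min-cut arcs: {(3,0), (3,2), (11,5), (11,7)} (total capacity 58)

augment #1: 11→3→0 push 19
augment #2: 11→5→1→0 push 1
augment #3: 11→7→12→0 push 36
augment #4: 11→3→2→10→0 push 2
max flow = 58; residual-reachable set from 11 gives S-side
cut edges (S→T): {(3,0), (3,2), (11,5), (11,7)} total cap 58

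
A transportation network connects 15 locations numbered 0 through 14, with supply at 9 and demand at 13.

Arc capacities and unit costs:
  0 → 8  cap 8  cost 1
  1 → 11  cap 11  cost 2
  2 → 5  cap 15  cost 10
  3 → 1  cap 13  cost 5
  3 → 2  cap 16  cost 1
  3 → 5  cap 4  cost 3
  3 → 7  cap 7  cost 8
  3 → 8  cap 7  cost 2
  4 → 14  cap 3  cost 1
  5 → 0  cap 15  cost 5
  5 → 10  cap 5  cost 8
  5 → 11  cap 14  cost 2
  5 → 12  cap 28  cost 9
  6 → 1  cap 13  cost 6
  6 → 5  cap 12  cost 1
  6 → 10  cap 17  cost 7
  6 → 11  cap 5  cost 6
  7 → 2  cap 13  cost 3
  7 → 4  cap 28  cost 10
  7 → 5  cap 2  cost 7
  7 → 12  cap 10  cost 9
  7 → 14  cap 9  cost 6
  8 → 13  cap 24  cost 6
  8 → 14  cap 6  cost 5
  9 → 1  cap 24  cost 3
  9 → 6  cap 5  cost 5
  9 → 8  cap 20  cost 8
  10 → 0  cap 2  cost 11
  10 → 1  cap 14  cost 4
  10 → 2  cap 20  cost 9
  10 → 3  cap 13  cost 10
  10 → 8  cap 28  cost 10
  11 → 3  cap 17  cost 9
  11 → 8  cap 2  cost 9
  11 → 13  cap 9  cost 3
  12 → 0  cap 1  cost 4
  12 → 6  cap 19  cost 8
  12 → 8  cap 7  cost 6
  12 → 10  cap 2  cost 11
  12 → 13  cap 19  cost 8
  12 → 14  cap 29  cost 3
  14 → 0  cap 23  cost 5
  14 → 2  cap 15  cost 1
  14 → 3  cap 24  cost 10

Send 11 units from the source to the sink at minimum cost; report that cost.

Minimum cost for 11 units: 100

shortest-cost path #1: 9→1→11→13 push 9 @ unit cost 8 (adds 72)
shortest-cost path #2: 9→8→13 push 2 @ unit cost 14 (adds 28)
total cost = 100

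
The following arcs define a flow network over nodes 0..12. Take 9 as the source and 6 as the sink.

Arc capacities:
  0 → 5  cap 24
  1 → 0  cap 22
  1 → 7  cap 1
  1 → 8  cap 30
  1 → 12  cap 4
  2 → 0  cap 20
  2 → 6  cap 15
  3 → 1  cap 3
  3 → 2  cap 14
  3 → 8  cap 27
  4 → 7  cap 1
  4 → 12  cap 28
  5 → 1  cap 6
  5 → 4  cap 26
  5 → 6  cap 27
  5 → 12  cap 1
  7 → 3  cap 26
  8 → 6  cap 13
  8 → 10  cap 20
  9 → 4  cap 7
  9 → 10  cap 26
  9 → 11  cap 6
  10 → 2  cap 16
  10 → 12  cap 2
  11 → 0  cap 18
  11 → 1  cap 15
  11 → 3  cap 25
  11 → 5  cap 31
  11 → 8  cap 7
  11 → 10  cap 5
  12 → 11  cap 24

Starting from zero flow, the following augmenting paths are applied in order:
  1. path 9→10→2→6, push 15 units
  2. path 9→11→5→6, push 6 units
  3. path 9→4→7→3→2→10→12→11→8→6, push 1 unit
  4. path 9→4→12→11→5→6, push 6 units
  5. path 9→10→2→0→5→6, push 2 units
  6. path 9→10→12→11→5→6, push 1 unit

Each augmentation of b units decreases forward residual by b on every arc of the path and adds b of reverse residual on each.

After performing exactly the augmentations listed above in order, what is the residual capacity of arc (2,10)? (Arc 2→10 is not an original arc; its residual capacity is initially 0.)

after path 1 (9→10→2→6, push 15): res(2,10)=15
after path 2 (9→11→5→6, push 6): res(2,10)=15
after path 3 (9→4→7→3→2→10→12→11→8→6, push 1): res(2,10)=14
after path 4 (9→4→12→11→5→6, push 6): res(2,10)=14
after path 5 (9→10→2→0→5→6, push 2): res(2,10)=16
after path 6 (9→10→12→11→5→6, push 1): res(2,10)=16

Residual capacity of (2,10): 16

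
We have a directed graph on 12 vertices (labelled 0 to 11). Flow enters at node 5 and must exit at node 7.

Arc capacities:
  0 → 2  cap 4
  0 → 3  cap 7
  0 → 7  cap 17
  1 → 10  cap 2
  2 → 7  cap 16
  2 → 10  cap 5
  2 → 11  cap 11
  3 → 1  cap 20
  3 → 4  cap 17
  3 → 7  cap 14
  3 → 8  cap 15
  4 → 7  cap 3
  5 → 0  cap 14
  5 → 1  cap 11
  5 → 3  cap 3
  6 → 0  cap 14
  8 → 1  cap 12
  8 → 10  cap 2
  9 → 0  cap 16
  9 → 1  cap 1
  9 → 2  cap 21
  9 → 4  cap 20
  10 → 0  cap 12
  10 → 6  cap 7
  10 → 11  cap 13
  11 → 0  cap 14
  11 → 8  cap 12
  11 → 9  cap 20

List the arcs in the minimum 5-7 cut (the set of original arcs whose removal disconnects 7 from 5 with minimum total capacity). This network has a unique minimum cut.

augment #1: 5→0→7 push 14
augment #2: 5→3→7 push 3
augment #3: 5→1→10→0→7 push 2
max flow = 19; residual-reachable set from 5 gives S-side
cut edges (S→T): {(1,10), (5,0), (5,3)} total cap 19

Min-cut arcs: {(1,10), (5,0), (5,3)} (total capacity 19)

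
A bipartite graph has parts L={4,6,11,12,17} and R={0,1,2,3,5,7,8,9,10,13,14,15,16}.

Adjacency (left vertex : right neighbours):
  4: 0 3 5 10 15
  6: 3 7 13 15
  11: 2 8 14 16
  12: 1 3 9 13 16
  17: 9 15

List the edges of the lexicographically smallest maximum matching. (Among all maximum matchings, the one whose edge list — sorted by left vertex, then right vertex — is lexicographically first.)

Lex-smallest maximum matching: {(4,0), (6,3), (11,2), (12,1), (17,9)}

|M| = 5 (so the lex-smallest maximum matching has 5 edges)
process left vertices in ascending order; for each, take the smallest-labelled available neighbour that still permits 5 edges overall, or leave it unmatched if none does
lex-smallest matching: {4-0, 6-3, 11-2, 12-1, 17-9}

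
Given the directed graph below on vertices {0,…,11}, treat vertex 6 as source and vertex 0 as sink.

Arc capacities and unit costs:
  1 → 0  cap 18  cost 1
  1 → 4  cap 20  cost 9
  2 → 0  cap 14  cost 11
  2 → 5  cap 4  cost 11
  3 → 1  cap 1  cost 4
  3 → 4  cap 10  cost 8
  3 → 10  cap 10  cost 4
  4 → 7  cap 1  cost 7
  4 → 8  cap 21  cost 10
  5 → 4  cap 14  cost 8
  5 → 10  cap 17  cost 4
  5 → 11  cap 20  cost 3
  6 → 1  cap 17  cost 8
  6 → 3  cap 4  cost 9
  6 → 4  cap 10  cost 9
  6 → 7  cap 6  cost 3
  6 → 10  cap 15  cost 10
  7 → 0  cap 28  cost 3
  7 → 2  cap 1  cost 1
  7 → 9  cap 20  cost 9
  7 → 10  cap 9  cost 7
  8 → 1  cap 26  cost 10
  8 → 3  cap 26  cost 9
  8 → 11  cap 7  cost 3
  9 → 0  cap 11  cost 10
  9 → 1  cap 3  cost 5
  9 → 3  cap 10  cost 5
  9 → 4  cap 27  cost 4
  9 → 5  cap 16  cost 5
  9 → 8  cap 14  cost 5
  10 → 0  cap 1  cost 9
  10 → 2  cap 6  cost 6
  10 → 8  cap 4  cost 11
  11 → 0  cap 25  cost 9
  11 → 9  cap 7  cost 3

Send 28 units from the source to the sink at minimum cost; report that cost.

Minimum cost for 28 units: 295

shortest-cost path #1: 6→7→0 push 6 @ unit cost 6 (adds 36)
shortest-cost path #2: 6→1→0 push 17 @ unit cost 9 (adds 153)
shortest-cost path #3: 6→3→1→0 push 1 @ unit cost 14 (adds 14)
shortest-cost path #4: 6→10→0 push 1 @ unit cost 19 (adds 19)
shortest-cost path #5: 6→4→7→0 push 1 @ unit cost 19 (adds 19)
shortest-cost path #6: 6→10→2→0 push 2 @ unit cost 27 (adds 54)
total cost = 295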